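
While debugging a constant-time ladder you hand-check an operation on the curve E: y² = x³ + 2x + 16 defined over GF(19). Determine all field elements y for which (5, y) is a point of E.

none

x³ + 2x + 16 = 151 ≡ 18 (mod 19).
18 is a non-residue mod 19; no y exists.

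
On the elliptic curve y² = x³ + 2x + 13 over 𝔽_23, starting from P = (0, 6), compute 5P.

Repeated addition: build up to 5P.
2P: tangent at (0, 6): λ = (3·0² + 2)/(2·6) ≡ 2/12. 12⁻¹ ≡ 2 (mod 23), so λ ≡ 2·2 ≡ 4.
  x = λ² - 0 - 0 = 16 - 0 ≡ 16; y = λ·(0 - 16) - 6 ≡ 22. → (16, 22)
3P: (16, 22) + (0, 6). λ = (6 - 22)/(0 - 16) ≡ 7/7 mod 23. 7⁻¹ ≡ 10 (mod 23), so λ ≡ 1.
  x = λ² - 16 - 0 = 1 - 16 ≡ 8; y = λ·(16 - 8) - 22 ≡ 9. → (8, 9)
4P: (8, 9) + (0, 6). λ = (6 - 9)/(0 - 8) ≡ 20/15 mod 23. 15⁻¹ ≡ 20 (mod 23), so λ ≡ 9.
  x = λ² - 8 - 0 = 81 - 8 ≡ 4; y = λ·(8 - 4) - 9 ≡ 4. → (4, 4)
5P: (4, 4) + (0, 6). λ = (6 - 4)/(0 - 4) ≡ 2/19 mod 23. 19⁻¹ ≡ 17 (mod 23), so λ ≡ 11.
  x = λ² - 4 - 0 = 121 - 4 ≡ 2; y = λ·(4 - 2) - 4 ≡ 18. → (2, 18)

(2, 18)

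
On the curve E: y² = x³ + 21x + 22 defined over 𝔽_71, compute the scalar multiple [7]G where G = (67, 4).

Repeated addition: build up to 7G.
2G: tangent at (67, 4): λ = (3·67² + 21)/(2·4) ≡ 69/8. 8⁻¹ ≡ 9 (mod 71) since 8·9 = 72 ≡ 1, so λ ≡ 69·9 ≡ 53.
  x = λ² - 67 - 67 = 2809 - 134 ≡ 48; y = λ·(67 - 48) - 4 ≡ 9. → (48, 9)
3G: (48, 9) + (67, 4). λ = (4 - 9)/(67 - 48) ≡ 66/19 mod 71. 19⁻¹ ≡ 15 (mod 71), so λ ≡ 67.
  x = λ² - 48 - 67 = 4489 - 115 ≡ 43; y = λ·(48 - 43) - 9 ≡ 42. → (43, 42)
4G: (43, 42) + (67, 4). λ = (4 - 42)/(67 - 43) ≡ 33/24 mod 71. 24⁻¹ ≡ 3 (mod 71), so λ ≡ 28.
  x = λ² - 43 - 67 = 784 - 110 ≡ 35; y = λ·(43 - 35) - 42 ≡ 40. → (35, 40)
5G: (35, 40) + (67, 4). λ = (4 - 40)/(67 - 35) ≡ 35/32 mod 71. 32⁻¹ ≡ 20 (mod 71), so λ ≡ 61.
  x = λ² - 35 - 67 = 3721 - 102 ≡ 69; y = λ·(35 - 69) - 40 ≡ 16. → (69, 16)
6G: (69, 16) + (67, 4). λ = (4 - 16)/(67 - 69) ≡ 59/69 mod 71. 69⁻¹ ≡ 35 (mod 71), so λ ≡ 6.
  x = λ² - 69 - 67 = 36 - 136 ≡ 42; y = λ·(69 - 42) - 16 ≡ 4. → (42, 4)
7G: (42, 4) + (67, 4). λ = (4 - 4)/(67 - 42) ≡ 0/25 mod 71. 25⁻¹ ≡ 54 (mod 71), so λ ≡ 0.
  x = λ² - 42 - 67 = 0 - 109 ≡ 33; y = λ·(42 - 33) - 4 ≡ 67. → (33, 67)

(33, 67)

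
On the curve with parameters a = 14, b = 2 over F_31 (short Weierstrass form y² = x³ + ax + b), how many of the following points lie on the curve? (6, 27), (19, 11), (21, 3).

(6, 27): 27² ≡ 16, rhs ≡ 23 → off.
(19, 11): 11² ≡ 28, rhs ≡ 28 → on.
(21, 3): 3² ≡ 9, rhs ≡ 9 → on.

2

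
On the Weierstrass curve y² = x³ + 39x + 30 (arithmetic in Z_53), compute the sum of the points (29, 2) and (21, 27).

(29, 2) + (21, 27). λ = (27 - 2)/(21 - 29) ≡ 25/45 mod 53. 45⁻¹ ≡ 33 (mod 53) since 45·33 = 1485 ≡ 1, so λ ≡ 30.
  x = λ² - 29 - 21 = 900 - 50 ≡ 2; y = λ·(29 - 2) - 2 ≡ 13. → (2, 13)

(2, 13)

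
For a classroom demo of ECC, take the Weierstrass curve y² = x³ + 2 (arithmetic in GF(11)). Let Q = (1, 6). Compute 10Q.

Double-and-add on 10 = (1010)₂. Start with Q = (1, 6) for the leading 1-bit.
double: tangent at (1, 6): λ = (3·1² + 0)/(2·6) ≡ 3/1. 1⁻¹ ≡ 1 (mod 11) since 1·1 = 1 ≡ 1, so λ ≡ 3·1 ≡ 3.
  x = λ² - 1 - 1 = 9 - 2 ≡ 7; y = λ·(1 - 7) - 6 ≡ 9. → (7, 9)
double: tangent at (7, 9): λ = (3·7² + 0)/(2·9) ≡ 4/7. 7⁻¹ ≡ 8 (mod 11) since 7·8 = 56 ≡ 1, so λ ≡ 4·8 ≡ 10.
  x = λ² - 7 - 7 = 100 - 14 ≡ 9; y = λ·(7 - 9) - 9 ≡ 4. → (9, 4)
add Q: (9, 4) + (1, 6). λ = (6 - 4)/(1 - 9) ≡ 2/3 mod 11. 3⁻¹ ≡ 4 (mod 11) since 3·4 = 12 ≡ 1, so λ ≡ 8.
  x = λ² - 9 - 1 = 64 - 10 ≡ 10; y = λ·(9 - 10) - 4 ≡ 10. → (10, 10)
double: tangent at (10, 10): λ = (3·10² + 0)/(2·10) ≡ 3/9. 9⁻¹ ≡ 5 (mod 11) since 9·5 = 45 ≡ 1, so λ ≡ 3·5 ≡ 4.
  x = λ² - 10 - 10 = 16 - 20 ≡ 7; y = λ·(10 - 7) - 10 ≡ 2. → (7, 2)

(7, 2)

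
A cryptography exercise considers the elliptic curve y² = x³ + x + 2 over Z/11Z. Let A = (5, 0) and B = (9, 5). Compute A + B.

(2, 1)

(5, 0) + (9, 5). λ = (5 - 0)/(9 - 5) ≡ 5/4 mod 11. 4⁻¹ ≡ 3 (mod 11), so λ ≡ 4.
  x = λ² - 5 - 9 = 16 - 14 ≡ 2; y = λ·(5 - 2) - 0 ≡ 1. → (2, 1)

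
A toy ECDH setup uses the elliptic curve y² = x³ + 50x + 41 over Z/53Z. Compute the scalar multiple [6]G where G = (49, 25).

(8, 30)

Double-and-add on 6 = (110)₂. Start with G = (49, 25) for the leading 1-bit.
double: tangent at (49, 25): λ = (3·49² + 50)/(2·25) ≡ 45/50. 50⁻¹ ≡ 35 (mod 53), so λ ≡ 45·35 ≡ 38.
  x = λ² - 49 - 49 = 1444 - 98 ≡ 21; y = λ·(49 - 21) - 25 ≡ 32. → (21, 32)
add G: (21, 32) + (49, 25). λ = (25 - 32)/(49 - 21) ≡ 46/28 mod 53. 28⁻¹ ≡ 36 (mod 53) since 28·36 = 1008 ≡ 1, so λ ≡ 13.
  x = λ² - 21 - 49 = 169 - 70 ≡ 46; y = λ·(21 - 46) - 32 ≡ 14. → (46, 14)
double: tangent at (46, 14): λ = (3·46² + 50)/(2·14) ≡ 38/28. 28⁻¹ ≡ 36 (mod 53) since 28·36 = 1008 ≡ 1, so λ ≡ 38·36 ≡ 43.
  x = λ² - 46 - 46 = 1849 - 92 ≡ 8; y = λ·(46 - 8) - 14 ≡ 30. → (8, 30)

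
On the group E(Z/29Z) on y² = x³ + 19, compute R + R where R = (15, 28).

(15, 1)

tangent at (15, 28): λ = (3·15² + 0)/(2·28) ≡ 8/27. 27⁻¹ ≡ 14 (mod 29), so λ ≡ 8·14 ≡ 25.
  x = λ² - 15 - 15 = 625 - 30 ≡ 15; y = λ·(15 - 15) - 28 ≡ 1. → (15, 1)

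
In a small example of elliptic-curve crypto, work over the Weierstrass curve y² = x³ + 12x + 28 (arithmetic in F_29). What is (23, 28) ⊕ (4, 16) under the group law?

(23, 28) + (4, 16). λ = (16 - 28)/(4 - 23) ≡ 17/10 mod 29. 10⁻¹ ≡ 3 (mod 29) since 10·3 = 30 ≡ 1, so λ ≡ 22.
  x = λ² - 23 - 4 = 484 - 27 ≡ 22; y = λ·(23 - 22) - 28 ≡ 23. → (22, 23)

(22, 23)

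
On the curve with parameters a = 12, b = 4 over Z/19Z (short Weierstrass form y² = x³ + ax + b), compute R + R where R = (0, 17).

tangent at (0, 17): λ = (3·0² + 12)/(2·17) ≡ 12/15. 15⁻¹ ≡ 14 (mod 19), so λ ≡ 12·14 ≡ 16.
  x = λ² - 0 - 0 = 256 - 0 ≡ 9; y = λ·(0 - 9) - 17 ≡ 10. → (9, 10)

(9, 10)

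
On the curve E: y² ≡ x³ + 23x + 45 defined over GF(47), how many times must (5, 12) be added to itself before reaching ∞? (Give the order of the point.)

2P: tangent at (5, 12): λ = (3·5² + 23)/(2·12) ≡ 4/24. 24⁻¹ ≡ 2 (mod 47), so λ ≡ 4·2 ≡ 8.
  x = λ² - 5 - 5 = 64 - 10 ≡ 7; y = λ·(5 - 7) - 12 ≡ 19. → (7, 19)
3P: (7, 19) + (5, 12). λ = (12 - 19)/(5 - 7) ≡ 40/45 mod 47. 45⁻¹ ≡ 23 (mod 47) since 45·23 = 1035 ≡ 1, so λ ≡ 27.
  x = λ² - 7 - 5 = 729 - 12 ≡ 12; y = λ·(7 - 12) - 19 ≡ 34. → (12, 34)
4P: (12, 34) + (5, 12). λ = (12 - 34)/(5 - 12) ≡ 25/40 mod 47. 40⁻¹ ≡ 20 (mod 47), so λ ≡ 30.
  x = λ² - 12 - 5 = 900 - 17 ≡ 37; y = λ·(12 - 37) - 34 ≡ 15. → (37, 15)
5P: (37, 15) + (5, 12). λ = (12 - 15)/(5 - 37) ≡ 44/15 mod 47. 15⁻¹ ≡ 22 (mod 47), so λ ≡ 28.
  x = λ² - 37 - 5 = 784 - 42 ≡ 37; y = λ·(37 - 37) - 15 ≡ 32. → (37, 32)
6P: (37, 32) + (5, 12). λ = (12 - 32)/(5 - 37) ≡ 27/15 mod 47. 15⁻¹ ≡ 22 (mod 47), so λ ≡ 30.
  x = λ² - 37 - 5 = 900 - 42 ≡ 12; y = λ·(37 - 12) - 32 ≡ 13. → (12, 13)
7P: (12, 13) + (5, 12). λ = (12 - 13)/(5 - 12) ≡ 46/40 mod 47. 40⁻¹ ≡ 20 (mod 47) since 40·20 = 800 ≡ 1, so λ ≡ 27.
  x = λ² - 12 - 5 = 729 - 17 ≡ 7; y = λ·(12 - 7) - 13 ≡ 28. → (7, 28)
8P: (7, 28) + (5, 12). λ = (12 - 28)/(5 - 7) ≡ 31/45 mod 47. 45⁻¹ ≡ 23 (mod 47), so λ ≡ 8.
  x = λ² - 7 - 5 = 64 - 12 ≡ 5; y = λ·(7 - 5) - 28 ≡ 35. → (5, 35)
9P: (5, 35) + (5, 12): same x and y₁ ≡ -y₂, so the sum is ∞.
9P = ∞, so the order is 9.

9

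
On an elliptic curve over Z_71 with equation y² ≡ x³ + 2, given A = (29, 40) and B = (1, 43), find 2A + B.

First 2A:
Repeated addition: build up to 2A.
2A: tangent at (29, 40): λ = (3·29² + 0)/(2·40) ≡ 38/9. 9⁻¹ ≡ 8 (mod 71) since 9·8 = 72 ≡ 1, so λ ≡ 38·8 ≡ 20.
  x = λ² - 29 - 29 = 400 - 58 ≡ 58; y = λ·(29 - 58) - 40 ≡ 19. → (58, 19)
2A = (58, 19).
Finally 2A + B:
(58, 19) + (1, 43). λ = (43 - 19)/(1 - 58) ≡ 24/14 mod 71. 14⁻¹ ≡ 66 (mod 71) since 14·66 = 924 ≡ 1, so λ ≡ 22.
  x = λ² - 58 - 1 = 484 - 59 ≡ 70; y = λ·(58 - 70) - 19 ≡ 1. → (70, 1)

(70, 1)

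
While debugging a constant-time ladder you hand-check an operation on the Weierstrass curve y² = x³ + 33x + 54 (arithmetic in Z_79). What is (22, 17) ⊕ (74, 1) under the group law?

(22, 17) + (74, 1). λ = (1 - 17)/(74 - 22) ≡ 63/52 mod 79. 52⁻¹ ≡ 38 (mod 79) since 52·38 = 1976 ≡ 1, so λ ≡ 24.
  x = λ² - 22 - 74 = 576 - 96 ≡ 6; y = λ·(22 - 6) - 17 ≡ 51. → (6, 51)

(6, 51)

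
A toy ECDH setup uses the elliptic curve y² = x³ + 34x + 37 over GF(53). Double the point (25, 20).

(19, 4)

tangent at (25, 20): λ = (3·25² + 34)/(2·20) ≡ 1/40. 40⁻¹ ≡ 4 (mod 53) since 40·4 = 160 ≡ 1, so λ ≡ 1·4 ≡ 4.
  x = λ² - 25 - 25 = 16 - 50 ≡ 19; y = λ·(25 - 19) - 20 ≡ 4. → (19, 4)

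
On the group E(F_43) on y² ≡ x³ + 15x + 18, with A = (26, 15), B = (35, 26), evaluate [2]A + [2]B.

First 2A:
Repeated addition: build up to 2A.
2A: tangent at (26, 15): λ = (3·26² + 15)/(2·15) ≡ 22/30. 30⁻¹ ≡ 33 (mod 43), so λ ≡ 22·33 ≡ 38.
  x = λ² - 26 - 26 = 1444 - 52 ≡ 16; y = λ·(26 - 16) - 15 ≡ 21. → (16, 21)
2A = (16, 21).
Next 2B:
Repeated addition: build up to 2B.
2B: tangent at (35, 26): λ = (3·35² + 15)/(2·26) ≡ 35/9. 9⁻¹ ≡ 24 (mod 43) since 9·24 = 216 ≡ 1, so λ ≡ 35·24 ≡ 23.
  x = λ² - 35 - 35 = 529 - 70 ≡ 29; y = λ·(35 - 29) - 26 ≡ 26. → (29, 26)
2B = (29, 26).
Finally 2A + 2B:
(16, 21) + (29, 26). λ = (26 - 21)/(29 - 16) ≡ 5/13 mod 43. 13⁻¹ ≡ 10 (mod 43), so λ ≡ 7.
  x = λ² - 16 - 29 = 49 - 45 ≡ 4; y = λ·(16 - 4) - 21 ≡ 20. → (4, 20)

(4, 20)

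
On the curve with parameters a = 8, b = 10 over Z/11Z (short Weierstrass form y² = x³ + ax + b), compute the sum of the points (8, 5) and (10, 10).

(2, 10)

(8, 5) + (10, 10). λ = (10 - 5)/(10 - 8) ≡ 5/2 mod 11. 2⁻¹ ≡ 6 (mod 11) since 2·6 = 12 ≡ 1, so λ ≡ 8.
  x = λ² - 8 - 10 = 64 - 18 ≡ 2; y = λ·(8 - 2) - 5 ≡ 10. → (2, 10)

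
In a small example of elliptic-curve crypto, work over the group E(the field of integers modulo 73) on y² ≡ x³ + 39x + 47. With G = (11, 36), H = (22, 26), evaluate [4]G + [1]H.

First 4G:
Double-and-add on 4 = (100)₂. Start with G = (11, 36) for the leading 1-bit.
double: tangent at (11, 36): λ = (3·11² + 39)/(2·36) ≡ 37/72. 72⁻¹ ≡ 72 (mod 73), so λ ≡ 37·72 ≡ 36.
  x = λ² - 11 - 11 = 1296 - 22 ≡ 33; y = λ·(11 - 33) - 36 ≡ 48. → (33, 48)
double: tangent at (33, 48): λ = (3·33² + 39)/(2·48) ≡ 21/23. 23⁻¹ ≡ 54 (mod 73) since 23·54 = 1242 ≡ 1, so λ ≡ 21·54 ≡ 39.
  x = λ² - 33 - 33 = 1521 - 66 ≡ 68; y = λ·(33 - 68) - 48 ≡ 47. → (68, 47)
4G = (68, 47).
Finally 4G + H:
(68, 47) + (22, 26). λ = (26 - 47)/(22 - 68) ≡ 52/27 mod 73. 27⁻¹ ≡ 46 (mod 73), so λ ≡ 56.
  x = λ² - 68 - 22 = 3136 - 90 ≡ 53; y = λ·(68 - 53) - 47 ≡ 63. → (53, 63)

(53, 63)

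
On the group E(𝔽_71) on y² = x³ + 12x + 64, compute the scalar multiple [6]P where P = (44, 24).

Double-and-add on 6 = (110)₂. Start with P = (44, 24) for the leading 1-bit.
double: tangent at (44, 24): λ = (3·44² + 12)/(2·24) ≡ 69/48. 48⁻¹ ≡ 37 (mod 71), so λ ≡ 69·37 ≡ 68.
  x = λ² - 44 - 44 = 4624 - 88 ≡ 63; y = λ·(44 - 63) - 24 ≡ 33. → (63, 33)
add P: (63, 33) + (44, 24). λ = (24 - 33)/(44 - 63) ≡ 62/52 mod 71. 52⁻¹ ≡ 56 (mod 71), so λ ≡ 64.
  x = λ² - 63 - 44 = 4096 - 107 ≡ 13; y = λ·(63 - 13) - 33 ≡ 43. → (13, 43)
double: tangent at (13, 43): λ = (3·13² + 12)/(2·43) ≡ 22/15. 15⁻¹ ≡ 19 (mod 71), so λ ≡ 22·19 ≡ 63.
  x = λ² - 13 - 13 = 3969 - 26 ≡ 38; y = λ·(13 - 38) - 43 ≡ 15. → (38, 15)

(38, 15)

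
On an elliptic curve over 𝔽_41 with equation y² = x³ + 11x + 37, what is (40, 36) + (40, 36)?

tangent at (40, 36): λ = (3·40² + 11)/(2·36) ≡ 14/31. 31⁻¹ ≡ 4 (mod 41) since 31·4 = 124 ≡ 1, so λ ≡ 14·4 ≡ 15.
  x = λ² - 40 - 40 = 225 - 80 ≡ 22; y = λ·(40 - 22) - 36 ≡ 29. → (22, 29)

(22, 29)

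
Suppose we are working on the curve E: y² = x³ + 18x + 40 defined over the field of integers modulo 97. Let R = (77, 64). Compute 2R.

tangent at (77, 64): λ = (3·77² + 18)/(2·64) ≡ 54/31. 31⁻¹ ≡ 72 (mod 97), so λ ≡ 54·72 ≡ 8.
  x = λ² - 77 - 77 = 64 - 154 ≡ 7; y = λ·(77 - 7) - 64 ≡ 11. → (7, 11)

(7, 11)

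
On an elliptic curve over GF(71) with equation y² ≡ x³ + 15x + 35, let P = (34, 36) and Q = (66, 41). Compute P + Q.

(31, 51)

(34, 36) + (66, 41). λ = (41 - 36)/(66 - 34) ≡ 5/32 mod 71. 32⁻¹ ≡ 20 (mod 71) since 32·20 = 640 ≡ 1, so λ ≡ 29.
  x = λ² - 34 - 66 = 841 - 100 ≡ 31; y = λ·(34 - 31) - 36 ≡ 51. → (31, 51)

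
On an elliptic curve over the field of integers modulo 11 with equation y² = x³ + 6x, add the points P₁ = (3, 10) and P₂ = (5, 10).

(3, 1)

(3, 10) + (5, 10). λ = (10 - 10)/(5 - 3) ≡ 0/2 mod 11. 2⁻¹ ≡ 6 (mod 11), so λ ≡ 0.
  x = λ² - 3 - 5 = 0 - 8 ≡ 3; y = λ·(3 - 3) - 10 ≡ 1. → (3, 1)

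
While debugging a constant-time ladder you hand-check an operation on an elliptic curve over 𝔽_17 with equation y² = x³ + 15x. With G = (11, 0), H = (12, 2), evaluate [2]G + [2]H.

(2, 2)

First 2G:
Repeated addition: build up to 2G.
2G: (11, 0) + (11, 0): same x and y₁ ≡ -y₂, so the sum is O.
2G = O.
Next 2H:
Repeated addition: build up to 2H.
2H: tangent at (12, 2): λ = (3·12² + 15)/(2·2) ≡ 5/4. 4⁻¹ ≡ 13 (mod 17) since 4·13 = 52 ≡ 1, so λ ≡ 5·13 ≡ 14.
  x = λ² - 12 - 12 = 196 - 24 ≡ 2; y = λ·(12 - 2) - 2 ≡ 2. → (2, 2)
2H = (2, 2).
Finally 2G + 2H:
O + (2, 2) = (2, 2) (identity).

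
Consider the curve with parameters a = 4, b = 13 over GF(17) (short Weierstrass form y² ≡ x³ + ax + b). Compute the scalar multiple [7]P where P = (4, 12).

Double-and-add on 7 = (111)₂. Start with P = (4, 12) for the leading 1-bit.
double: tangent at (4, 12): λ = (3·4² + 4)/(2·12) ≡ 1/7. 7⁻¹ ≡ 5 (mod 17), so λ ≡ 1·5 ≡ 5.
  x = λ² - 4 - 4 = 25 - 8 ≡ 0; y = λ·(4 - 0) - 12 ≡ 8. → (0, 8)
add P: (0, 8) + (4, 12). λ = (12 - 8)/(4 - 0) ≡ 4/4 mod 17. 4⁻¹ ≡ 13 (mod 17) since 4·13 = 52 ≡ 1, so λ ≡ 1.
  x = λ² - 0 - 4 = 1 - 4 ≡ 14; y = λ·(0 - 14) - 8 ≡ 12. → (14, 12)
double: tangent at (14, 12): λ = (3·14² + 4)/(2·12) ≡ 14/7. 7⁻¹ ≡ 5 (mod 17), so λ ≡ 14·5 ≡ 2.
  x = λ² - 14 - 14 = 4 - 28 ≡ 10; y = λ·(14 - 10) - 12 ≡ 13. → (10, 13)
add P: (10, 13) + (4, 12). λ = (12 - 13)/(4 - 10) ≡ 16/11 mod 17. 11⁻¹ ≡ 14 (mod 17), so λ ≡ 3.
  x = λ² - 10 - 4 = 9 - 14 ≡ 12; y = λ·(10 - 12) - 13 ≡ 15. → (12, 15)

(12, 15)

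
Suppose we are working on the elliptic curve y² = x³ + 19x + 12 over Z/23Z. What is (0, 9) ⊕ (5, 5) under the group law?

(0, 9) + (5, 5). λ = (5 - 9)/(5 - 0) ≡ 19/5 mod 23. 5⁻¹ ≡ 14 (mod 23), so λ ≡ 13.
  x = λ² - 0 - 5 = 169 - 5 ≡ 3; y = λ·(0 - 3) - 9 ≡ 21. → (3, 21)

(3, 21)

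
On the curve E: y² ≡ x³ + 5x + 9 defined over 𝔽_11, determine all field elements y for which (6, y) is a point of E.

none

x³ + 5x + 9 = 255 ≡ 2 (mod 11).
2 is a non-residue mod 11; no y exists.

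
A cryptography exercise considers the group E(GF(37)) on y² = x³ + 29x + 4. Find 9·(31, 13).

(10, 6)

Write G = (31, 13).
Double-and-add on 9 = (1001)₂. Start with G = (31, 13) for the leading 1-bit.
double: tangent at (31, 13): λ = (3·31² + 29)/(2·13) ≡ 26/26. 26⁻¹ ≡ 10 (mod 37), so λ ≡ 26·10 ≡ 1.
  x = λ² - 31 - 31 = 1 - 62 ≡ 13; y = λ·(31 - 13) - 13 ≡ 5. → (13, 5)
double: tangent at (13, 5): λ = (3·13² + 29)/(2·5) ≡ 18/10. 10⁻¹ ≡ 26 (mod 37), so λ ≡ 18·26 ≡ 24.
  x = λ² - 13 - 13 = 576 - 26 ≡ 32; y = λ·(13 - 32) - 5 ≡ 20. → (32, 20)
double: tangent at (32, 20): λ = (3·32² + 29)/(2·20) ≡ 30/3. 3⁻¹ ≡ 25 (mod 37) since 3·25 = 75 ≡ 1, so λ ≡ 30·25 ≡ 10.
  x = λ² - 32 - 32 = 100 - 64 ≡ 36; y = λ·(32 - 36) - 20 ≡ 14. → (36, 14)
add G: (36, 14) + (31, 13). λ = (13 - 14)/(31 - 36) ≡ 36/32 mod 37. 32⁻¹ ≡ 22 (mod 37), so λ ≡ 15.
  x = λ² - 36 - 31 = 225 - 67 ≡ 10; y = λ·(36 - 10) - 14 ≡ 6. → (10, 6)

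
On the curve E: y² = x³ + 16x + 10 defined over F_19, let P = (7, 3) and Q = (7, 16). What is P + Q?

The two points share x = 7 and their y-coordinates satisfy 3 + 16 ≡ 0 (mod 19), so they are inverses. Their sum is O.

O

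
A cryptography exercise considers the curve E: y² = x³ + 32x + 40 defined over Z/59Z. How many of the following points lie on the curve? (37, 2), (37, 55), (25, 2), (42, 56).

2

(37, 2): 2² ≡ 4, rhs ≡ 16 → off.
(37, 55): 55² ≡ 16, rhs ≡ 16 → on.
(25, 2): 2² ≡ 4, rhs ≡ 4 → on.
(42, 56): 56² ≡ 9, rhs ≡ 11 → off.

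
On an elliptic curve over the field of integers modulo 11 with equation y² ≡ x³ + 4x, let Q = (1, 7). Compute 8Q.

Double-and-add on 8 = (1000)₂. Start with Q = (1, 7) for the leading 1-bit.
double: tangent at (1, 7): λ = (3·1² + 4)/(2·7) ≡ 7/3. 3⁻¹ ≡ 4 (mod 11) since 3·4 = 12 ≡ 1, so λ ≡ 7·4 ≡ 6.
  x = λ² - 1 - 1 = 36 - 2 ≡ 1; y = λ·(1 - 1) - 7 ≡ 4. → (1, 4)
double: tangent at (1, 4): λ = (3·1² + 4)/(2·4) ≡ 7/8. 8⁻¹ ≡ 7 (mod 11), so λ ≡ 7·7 ≡ 5.
  x = λ² - 1 - 1 = 25 - 2 ≡ 1; y = λ·(1 - 1) - 4 ≡ 7. → (1, 7)
double: tangent at (1, 7): λ = (3·1² + 4)/(2·7) ≡ 7/3. 3⁻¹ ≡ 4 (mod 11) since 3·4 = 12 ≡ 1, so λ ≡ 7·4 ≡ 6.
  x = λ² - 1 - 1 = 36 - 2 ≡ 1; y = λ·(1 - 1) - 7 ≡ 4. → (1, 4)

(1, 4)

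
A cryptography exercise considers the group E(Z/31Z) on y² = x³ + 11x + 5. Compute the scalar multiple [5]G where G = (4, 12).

(14, 12)

Repeated addition: build up to 5G.
2G: tangent at (4, 12): λ = (3·4² + 11)/(2·12) ≡ 28/24. 24⁻¹ ≡ 22 (mod 31) since 24·22 = 528 ≡ 1, so λ ≡ 28·22 ≡ 27.
  x = λ² - 4 - 4 = 729 - 8 ≡ 8; y = λ·(4 - 8) - 12 ≡ 4. → (8, 4)
3G: (8, 4) + (4, 12). λ = (12 - 4)/(4 - 8) ≡ 8/27 mod 31. 27⁻¹ ≡ 23 (mod 31) since 27·23 = 621 ≡ 1, so λ ≡ 29.
  x = λ² - 8 - 4 = 841 - 12 ≡ 23; y = λ·(8 - 23) - 4 ≡ 26. → (23, 26)
4G: (23, 26) + (4, 12). λ = (12 - 26)/(4 - 23) ≡ 17/12 mod 31. 12⁻¹ ≡ 13 (mod 31) since 12·13 = 156 ≡ 1, so λ ≡ 4.
  x = λ² - 23 - 4 = 16 - 27 ≡ 20; y = λ·(23 - 20) - 26 ≡ 17. → (20, 17)
5G: (20, 17) + (4, 12). λ = (12 - 17)/(4 - 20) ≡ 26/15 mod 31. 15⁻¹ ≡ 29 (mod 31) since 15·29 = 435 ≡ 1, so λ ≡ 10.
  x = λ² - 20 - 4 = 100 - 24 ≡ 14; y = λ·(20 - 14) - 17 ≡ 12. → (14, 12)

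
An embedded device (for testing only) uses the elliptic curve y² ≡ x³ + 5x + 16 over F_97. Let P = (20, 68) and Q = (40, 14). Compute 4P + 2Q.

(64, 17)

First 4P:
Repeated addition: build up to 4P.
2P: tangent at (20, 68): λ = (3·20² + 5)/(2·68) ≡ 41/39. 39⁻¹ ≡ 5 (mod 97) since 39·5 = 195 ≡ 1, so λ ≡ 41·5 ≡ 11.
  x = λ² - 20 - 20 = 121 - 40 ≡ 81; y = λ·(20 - 81) - 68 ≡ 37. → (81, 37)
3P: (81, 37) + (20, 68). λ = (68 - 37)/(20 - 81) ≡ 31/36 mod 97. 36⁻¹ ≡ 62 (mod 97), so λ ≡ 79.
  x = λ² - 81 - 20 = 6241 - 101 ≡ 29; y = λ·(81 - 29) - 37 ≡ 94. → (29, 94)
4P: (29, 94) + (20, 68). λ = (68 - 94)/(20 - 29) ≡ 71/88 mod 97. 88⁻¹ ≡ 43 (mod 97), so λ ≡ 46.
  x = λ² - 29 - 20 = 2116 - 49 ≡ 30; y = λ·(29 - 30) - 94 ≡ 54. → (30, 54)
4P = (30, 54).
Next 2Q:
Repeated addition: build up to 2Q.
2Q: tangent at (40, 14): λ = (3·40² + 5)/(2·14) ≡ 52/28. 28⁻¹ ≡ 52 (mod 97), so λ ≡ 52·52 ≡ 85.
  x = λ² - 40 - 40 = 7225 - 80 ≡ 64; y = λ·(40 - 64) - 14 ≡ 80. → (64, 80)
2Q = (64, 80).
Finally 4P + 2Q:
(30, 54) + (64, 80). λ = (80 - 54)/(64 - 30) ≡ 26/34 mod 97. 34⁻¹ ≡ 20 (mod 97) since 34·20 = 680 ≡ 1, so λ ≡ 35.
  x = λ² - 30 - 64 = 1225 - 94 ≡ 64; y = λ·(30 - 64) - 54 ≡ 17. → (64, 17)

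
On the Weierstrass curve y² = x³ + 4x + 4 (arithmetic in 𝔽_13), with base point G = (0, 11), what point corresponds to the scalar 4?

(12, 8)

Repeated addition: build up to 4G.
2G: tangent at (0, 11): λ = (3·0² + 4)/(2·11) ≡ 4/9. 9⁻¹ ≡ 3 (mod 13), so λ ≡ 4·3 ≡ 12.
  x = λ² - 0 - 0 = 144 - 0 ≡ 1; y = λ·(0 - 1) - 11 ≡ 3. → (1, 3)
3G: (1, 3) + (0, 11). λ = (11 - 3)/(0 - 1) ≡ 8/12 mod 13. 12⁻¹ ≡ 12 (mod 13), so λ ≡ 5.
  x = λ² - 1 - 0 = 25 - 1 ≡ 11; y = λ·(1 - 11) - 3 ≡ 12. → (11, 12)
4G: (11, 12) + (0, 11). λ = (11 - 12)/(0 - 11) ≡ 12/2 mod 13. 2⁻¹ ≡ 7 (mod 13) since 2·7 = 14 ≡ 1, so λ ≡ 6.
  x = λ² - 11 - 0 = 36 - 11 ≡ 12; y = λ·(11 - 12) - 12 ≡ 8. → (12, 8)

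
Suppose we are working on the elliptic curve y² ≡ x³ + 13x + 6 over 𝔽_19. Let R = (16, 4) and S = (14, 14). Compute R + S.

(16, 4) + (14, 14). λ = (14 - 4)/(14 - 16) ≡ 10/17 mod 19. 17⁻¹ ≡ 9 (mod 19), so λ ≡ 14.
  x = λ² - 16 - 14 = 196 - 30 ≡ 14; y = λ·(16 - 14) - 4 ≡ 5. → (14, 5)

(14, 5)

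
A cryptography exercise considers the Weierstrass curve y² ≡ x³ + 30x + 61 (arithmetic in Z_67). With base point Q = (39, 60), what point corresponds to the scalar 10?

Repeated addition: build up to 10Q.
2Q: tangent at (39, 60): λ = (3·39² + 30)/(2·60) ≡ 37/53. 53⁻¹ ≡ 43 (mod 67) since 53·43 = 2279 ≡ 1, so λ ≡ 37·43 ≡ 50.
  x = λ² - 39 - 39 = 2500 - 78 ≡ 10; y = λ·(39 - 10) - 60 ≡ 50. → (10, 50)
3Q: (10, 50) + (39, 60). λ = (60 - 50)/(39 - 10) ≡ 10/29 mod 67. 29⁻¹ ≡ 37 (mod 67), so λ ≡ 35.
  x = λ² - 10 - 39 = 1225 - 49 ≡ 37; y = λ·(10 - 37) - 50 ≡ 10. → (37, 10)
4Q: (37, 10) + (39, 60). λ = (60 - 10)/(39 - 37) ≡ 50/2 mod 67. 2⁻¹ ≡ 34 (mod 67) since 2·34 = 68 ≡ 1, so λ ≡ 25.
  x = λ² - 37 - 39 = 625 - 76 ≡ 13; y = λ·(37 - 13) - 10 ≡ 54. → (13, 54)
5Q: (13, 54) + (39, 60). λ = (60 - 54)/(39 - 13) ≡ 6/26 mod 67. 26⁻¹ ≡ 49 (mod 67) since 26·49 = 1274 ≡ 1, so λ ≡ 26.
  x = λ² - 13 - 39 = 676 - 52 ≡ 21; y = λ·(13 - 21) - 54 ≡ 6. → (21, 6)
6Q: (21, 6) + (39, 60). λ = (60 - 6)/(39 - 21) ≡ 54/18 mod 67. 18⁻¹ ≡ 41 (mod 67) since 18·41 = 738 ≡ 1, so λ ≡ 3.
  x = λ² - 21 - 39 = 9 - 60 ≡ 16; y = λ·(21 - 16) - 6 ≡ 9. → (16, 9)
7Q: (16, 9) + (39, 60). λ = (60 - 9)/(39 - 16) ≡ 51/23 mod 67. 23⁻¹ ≡ 35 (mod 67), so λ ≡ 43.
  x = λ² - 16 - 39 = 1849 - 55 ≡ 52; y = λ·(16 - 52) - 9 ≡ 51. → (52, 51)
8Q: (52, 51) + (39, 60). λ = (60 - 51)/(39 - 52) ≡ 9/54 mod 67. 54⁻¹ ≡ 36 (mod 67), so λ ≡ 56.
  x = λ² - 52 - 39 = 3136 - 91 ≡ 30; y = λ·(52 - 30) - 51 ≡ 42. → (30, 42)
9Q: (30, 42) + (39, 60). λ = (60 - 42)/(39 - 30) ≡ 18/9 mod 67. 9⁻¹ ≡ 15 (mod 67) since 9·15 = 135 ≡ 1, so λ ≡ 2.
  x = λ² - 30 - 39 = 4 - 69 ≡ 2; y = λ·(30 - 2) - 42 ≡ 14. → (2, 14)
10Q: (2, 14) + (39, 60). λ = (60 - 14)/(39 - 2) ≡ 46/37 mod 67. 37⁻¹ ≡ 29 (mod 67) since 37·29 = 1073 ≡ 1, so λ ≡ 61.
  x = λ² - 2 - 39 = 3721 - 41 ≡ 62; y = λ·(2 - 62) - 14 ≡ 11. → (62, 11)

(62, 11)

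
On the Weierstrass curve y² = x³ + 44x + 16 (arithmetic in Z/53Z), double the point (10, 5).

tangent at (10, 5): λ = (3·10² + 44)/(2·5) ≡ 26/10. 10⁻¹ ≡ 16 (mod 53), so λ ≡ 26·16 ≡ 45.
  x = λ² - 10 - 10 = 2025 - 20 ≡ 44; y = λ·(10 - 44) - 5 ≡ 2. → (44, 2)

(44, 2)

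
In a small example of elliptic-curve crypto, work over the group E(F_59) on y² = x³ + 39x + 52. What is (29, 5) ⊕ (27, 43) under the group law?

(10, 47)

(29, 5) + (27, 43). λ = (43 - 5)/(27 - 29) ≡ 38/57 mod 59. 57⁻¹ ≡ 29 (mod 59), so λ ≡ 40.
  x = λ² - 29 - 27 = 1600 - 56 ≡ 10; y = λ·(29 - 10) - 5 ≡ 47. → (10, 47)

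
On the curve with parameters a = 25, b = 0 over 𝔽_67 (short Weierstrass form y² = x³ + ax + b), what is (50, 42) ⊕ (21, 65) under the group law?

(61, 6)

(50, 42) + (21, 65). λ = (65 - 42)/(21 - 50) ≡ 23/38 mod 67. 38⁻¹ ≡ 30 (mod 67), so λ ≡ 20.
  x = λ² - 50 - 21 = 400 - 71 ≡ 61; y = λ·(50 - 61) - 42 ≡ 6. → (61, 6)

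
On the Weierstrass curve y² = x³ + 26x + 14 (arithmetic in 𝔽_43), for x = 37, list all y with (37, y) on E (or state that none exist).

x³ + 26x + 14 = 51629 ≡ 29 (mod 43).
29 is a non-residue mod 43; no y exists.

none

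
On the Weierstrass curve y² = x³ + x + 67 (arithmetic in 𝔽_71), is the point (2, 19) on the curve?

yes

y² = 19² ≡ 6; x³ + 1x + 67 = 77 ≡ 6 (mod 71). 6 = 6.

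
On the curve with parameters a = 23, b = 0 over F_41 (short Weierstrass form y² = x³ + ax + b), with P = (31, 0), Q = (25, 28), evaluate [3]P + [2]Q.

First 3P:
Repeated addition: build up to 3P.
2P: (31, 0) + (31, 0): same x and y₁ ≡ -y₂, so the sum is 𝒪.
3P: 𝒪 + (31, 0) = (31, 0) (identity).
3P = (31, 0).
Next 2Q:
Repeated addition: build up to 2Q.
2Q: tangent at (25, 28): λ = (3·25² + 23)/(2·28) ≡ 12/15. 15⁻¹ ≡ 11 (mod 41), so λ ≡ 12·11 ≡ 9.
  x = λ² - 25 - 25 = 81 - 50 ≡ 31; y = λ·(25 - 31) - 28 ≡ 0. → (31, 0)
2Q = (31, 0).
Finally 3P + 2Q:
(31, 0) + (31, 0): same x and y₁ ≡ -y₂, so the sum is 𝒪.

O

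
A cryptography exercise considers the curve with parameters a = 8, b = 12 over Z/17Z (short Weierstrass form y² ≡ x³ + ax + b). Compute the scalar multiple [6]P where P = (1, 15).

Repeated addition: build up to 6P.
2P: tangent at (1, 15): λ = (3·1² + 8)/(2·15) ≡ 11/13. 13⁻¹ ≡ 4 (mod 17), so λ ≡ 11·4 ≡ 10.
  x = λ² - 1 - 1 = 100 - 2 ≡ 13; y = λ·(1 - 13) - 15 ≡ 1. → (13, 1)
3P: (13, 1) + (1, 15). λ = (15 - 1)/(1 - 13) ≡ 14/5 mod 17. 5⁻¹ ≡ 7 (mod 17), so λ ≡ 13.
  x = λ² - 13 - 1 = 169 - 14 ≡ 2; y = λ·(13 - 2) - 1 ≡ 6. → (2, 6)
4P: (2, 6) + (1, 15). λ = (15 - 6)/(1 - 2) ≡ 9/16 mod 17. 16⁻¹ ≡ 16 (mod 17), so λ ≡ 8.
  x = λ² - 2 - 1 = 64 - 3 ≡ 10; y = λ·(2 - 10) - 6 ≡ 15. → (10, 15)
5P: (10, 15) + (1, 15). λ = (15 - 15)/(1 - 10) ≡ 0/8 mod 17. 8⁻¹ ≡ 15 (mod 17) since 8·15 = 120 ≡ 1, so λ ≡ 0.
  x = λ² - 10 - 1 = 0 - 11 ≡ 6; y = λ·(10 - 6) - 15 ≡ 2. → (6, 2)
6P: (6, 2) + (1, 15). λ = (15 - 2)/(1 - 6) ≡ 13/12 mod 17. 12⁻¹ ≡ 10 (mod 17) since 12·10 = 120 ≡ 1, so λ ≡ 11.
  x = λ² - 6 - 1 = 121 - 7 ≡ 12; y = λ·(6 - 12) - 2 ≡ 0. → (12, 0)

(12, 0)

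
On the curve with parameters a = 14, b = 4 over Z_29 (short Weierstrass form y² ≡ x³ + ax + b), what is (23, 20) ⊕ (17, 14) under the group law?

(23, 20) + (17, 14). λ = (14 - 20)/(17 - 23) ≡ 23/23 mod 29. 23⁻¹ ≡ 24 (mod 29), so λ ≡ 1.
  x = λ² - 23 - 17 = 1 - 40 ≡ 19; y = λ·(23 - 19) - 20 ≡ 13. → (19, 13)

(19, 13)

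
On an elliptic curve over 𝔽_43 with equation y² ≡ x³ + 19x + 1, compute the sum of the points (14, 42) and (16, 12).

(23, 7)

(14, 42) + (16, 12). λ = (12 - 42)/(16 - 14) ≡ 13/2 mod 43. 2⁻¹ ≡ 22 (mod 43), so λ ≡ 28.
  x = λ² - 14 - 16 = 784 - 30 ≡ 23; y = λ·(14 - 23) - 42 ≡ 7. → (23, 7)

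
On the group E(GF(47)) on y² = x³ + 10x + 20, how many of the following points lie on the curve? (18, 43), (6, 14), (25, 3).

(18, 43): 43² ≡ 16, rhs ≡ 16 → on.
(6, 14): 14² ≡ 8, rhs ≡ 14 → off.
(25, 3): 3² ≡ 9, rhs ≡ 9 → on.

2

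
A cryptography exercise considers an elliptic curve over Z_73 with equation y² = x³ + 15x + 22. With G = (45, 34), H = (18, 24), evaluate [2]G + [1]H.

(70, 60)

First 2G:
Repeated addition: build up to 2G.
2G: tangent at (45, 34): λ = (3·45² + 15)/(2·34) ≡ 31/68. 68⁻¹ ≡ 29 (mod 73) since 68·29 = 1972 ≡ 1, so λ ≡ 31·29 ≡ 23.
  x = λ² - 45 - 45 = 529 - 90 ≡ 1; y = λ·(45 - 1) - 34 ≡ 29. → (1, 29)
2G = (1, 29).
Finally 2G + H:
(1, 29) + (18, 24). λ = (24 - 29)/(18 - 1) ≡ 68/17 mod 73. 17⁻¹ ≡ 43 (mod 73), so λ ≡ 4.
  x = λ² - 1 - 18 = 16 - 19 ≡ 70; y = λ·(1 - 70) - 29 ≡ 60. → (70, 60)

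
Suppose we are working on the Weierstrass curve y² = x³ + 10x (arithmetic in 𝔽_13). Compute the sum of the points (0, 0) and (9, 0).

(4, 0)

(0, 0) + (9, 0). λ = (0 - 0)/(9 - 0) ≡ 0/9 mod 13. 9⁻¹ ≡ 3 (mod 13) since 9·3 = 27 ≡ 1, so λ ≡ 0.
  x = λ² - 0 - 9 = 0 - 9 ≡ 4; y = λ·(0 - 4) - 0 ≡ 0. → (4, 0)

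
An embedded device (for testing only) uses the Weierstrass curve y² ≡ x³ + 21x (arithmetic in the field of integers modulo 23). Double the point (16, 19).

(18, 0)

tangent at (16, 19): λ = (3·16² + 21)/(2·19) ≡ 7/15. 15⁻¹ ≡ 20 (mod 23) since 15·20 = 300 ≡ 1, so λ ≡ 7·20 ≡ 2.
  x = λ² - 16 - 16 = 4 - 32 ≡ 18; y = λ·(16 - 18) - 19 ≡ 0. → (18, 0)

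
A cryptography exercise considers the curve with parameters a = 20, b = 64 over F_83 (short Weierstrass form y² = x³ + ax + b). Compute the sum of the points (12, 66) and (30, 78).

(23, 65)

(12, 66) + (30, 78). λ = (78 - 66)/(30 - 12) ≡ 12/18 mod 83. 18⁻¹ ≡ 60 (mod 83), so λ ≡ 56.
  x = λ² - 12 - 30 = 3136 - 42 ≡ 23; y = λ·(12 - 23) - 66 ≡ 65. → (23, 65)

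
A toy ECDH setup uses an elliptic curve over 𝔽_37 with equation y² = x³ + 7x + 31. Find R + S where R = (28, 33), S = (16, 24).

(19, 20)

(28, 33) + (16, 24). λ = (24 - 33)/(16 - 28) ≡ 28/25 mod 37. 25⁻¹ ≡ 3 (mod 37), so λ ≡ 10.
  x = λ² - 28 - 16 = 100 - 44 ≡ 19; y = λ·(28 - 19) - 33 ≡ 20. → (19, 20)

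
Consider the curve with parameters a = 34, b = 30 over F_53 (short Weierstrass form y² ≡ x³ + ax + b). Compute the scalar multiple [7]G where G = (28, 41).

Double-and-add on 7 = (111)₂. Start with G = (28, 41) for the leading 1-bit.
double: tangent at (28, 41): λ = (3·28² + 34)/(2·41) ≡ 1/29. 29⁻¹ ≡ 11 (mod 53), so λ ≡ 1·11 ≡ 11.
  x = λ² - 28 - 28 = 121 - 56 ≡ 12; y = λ·(28 - 12) - 41 ≡ 29. → (12, 29)
add G: (12, 29) + (28, 41). λ = (41 - 29)/(28 - 12) ≡ 12/16 mod 53. 16⁻¹ ≡ 10 (mod 53), so λ ≡ 14.
  x = λ² - 12 - 28 = 196 - 40 ≡ 50; y = λ·(12 - 50) - 29 ≡ 22. → (50, 22)
double: tangent at (50, 22): λ = (3·50² + 34)/(2·22) ≡ 8/44. 44⁻¹ ≡ 47 (mod 53) since 44·47 = 2068 ≡ 1, so λ ≡ 8·47 ≡ 5.
  x = λ² - 50 - 50 = 25 - 100 ≡ 31; y = λ·(50 - 31) - 22 ≡ 20. → (31, 20)
add G: (31, 20) + (28, 41). λ = (41 - 20)/(28 - 31) ≡ 21/50 mod 53. 50⁻¹ ≡ 35 (mod 53) since 50·35 = 1750 ≡ 1, so λ ≡ 46.
  x = λ² - 31 - 28 = 2116 - 59 ≡ 43; y = λ·(31 - 43) - 20 ≡ 11. → (43, 11)

(43, 11)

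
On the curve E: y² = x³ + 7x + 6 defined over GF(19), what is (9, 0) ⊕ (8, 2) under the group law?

(6, 13)

(9, 0) + (8, 2). λ = (2 - 0)/(8 - 9) ≡ 2/18 mod 19. 18⁻¹ ≡ 18 (mod 19), so λ ≡ 17.
  x = λ² - 9 - 8 = 289 - 17 ≡ 6; y = λ·(9 - 6) - 0 ≡ 13. → (6, 13)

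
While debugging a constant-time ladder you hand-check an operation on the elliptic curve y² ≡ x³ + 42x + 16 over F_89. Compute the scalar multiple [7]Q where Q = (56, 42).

(64, 42)

Double-and-add on 7 = (111)₂. Start with Q = (56, 42) for the leading 1-bit.
double: tangent at (56, 42): λ = (3·56² + 42)/(2·42) ≡ 16/84. 84⁻¹ ≡ 71 (mod 89), so λ ≡ 16·71 ≡ 68.
  x = λ² - 56 - 56 = 4624 - 112 ≡ 62; y = λ·(56 - 62) - 42 ≡ 84. → (62, 84)
add Q: (62, 84) + (56, 42). λ = (42 - 84)/(56 - 62) ≡ 47/83 mod 89. 83⁻¹ ≡ 74 (mod 89), so λ ≡ 7.
  x = λ² - 62 - 56 = 49 - 118 ≡ 20; y = λ·(62 - 20) - 84 ≡ 32. → (20, 32)
double: tangent at (20, 32): λ = (3·20² + 42)/(2·32) ≡ 85/64. 64⁻¹ ≡ 32 (mod 89), so λ ≡ 85·32 ≡ 50.
  x = λ² - 20 - 20 = 2500 - 40 ≡ 57; y = λ·(20 - 57) - 32 ≡ 76. → (57, 76)
add Q: (57, 76) + (56, 42). λ = (42 - 76)/(56 - 57) ≡ 55/88 mod 89. 88⁻¹ ≡ 88 (mod 89), so λ ≡ 34.
  x = λ² - 57 - 56 = 1156 - 113 ≡ 64; y = λ·(57 - 64) - 76 ≡ 42. → (64, 42)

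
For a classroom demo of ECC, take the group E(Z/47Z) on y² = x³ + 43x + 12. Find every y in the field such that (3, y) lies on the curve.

11, 36

x³ + 43x + 12 = 168 ≡ 27 (mod 47).
Square roots of 27 mod 47: 11 and 36 (since 11² = 121 ≡ 27).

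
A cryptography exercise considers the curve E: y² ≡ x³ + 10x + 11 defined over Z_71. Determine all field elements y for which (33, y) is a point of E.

none

x³ + 10x + 11 = 36278 ≡ 68 (mod 71).
68 is a non-residue mod 71; no y exists.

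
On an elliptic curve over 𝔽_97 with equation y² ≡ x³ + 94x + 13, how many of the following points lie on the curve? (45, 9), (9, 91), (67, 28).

(45, 9): 9² ≡ 81, rhs ≡ 17 → off.
(9, 91): 91² ≡ 36, rhs ≡ 36 → on.
(67, 28): 28² ≡ 8, rhs ≡ 69 → off.

1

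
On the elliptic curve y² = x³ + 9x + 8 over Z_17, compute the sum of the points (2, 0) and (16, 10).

(12, 5)

(2, 0) + (16, 10). λ = (10 - 0)/(16 - 2) ≡ 10/14 mod 17. 14⁻¹ ≡ 11 (mod 17) since 14·11 = 154 ≡ 1, so λ ≡ 8.
  x = λ² - 2 - 16 = 64 - 18 ≡ 12; y = λ·(2 - 12) - 0 ≡ 5. → (12, 5)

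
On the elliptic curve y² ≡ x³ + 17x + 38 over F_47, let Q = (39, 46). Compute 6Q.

(13, 24)

Double-and-add on 6 = (110)₂. Start with Q = (39, 46) for the leading 1-bit.
double: tangent at (39, 46): λ = (3·39² + 17)/(2·46) ≡ 21/45. 45⁻¹ ≡ 23 (mod 47), so λ ≡ 21·23 ≡ 13.
  x = λ² - 39 - 39 = 169 - 78 ≡ 44; y = λ·(39 - 44) - 46 ≡ 30. → (44, 30)
add Q: (44, 30) + (39, 46). λ = (46 - 30)/(39 - 44) ≡ 16/42 mod 47. 42⁻¹ ≡ 28 (mod 47) since 42·28 = 1176 ≡ 1, so λ ≡ 25.
  x = λ² - 44 - 39 = 625 - 83 ≡ 25; y = λ·(44 - 25) - 30 ≡ 22. → (25, 22)
double: tangent at (25, 22): λ = (3·25² + 17)/(2·22) ≡ 12/44. 44⁻¹ ≡ 31 (mod 47), so λ ≡ 12·31 ≡ 43.
  x = λ² - 25 - 25 = 1849 - 50 ≡ 13; y = λ·(25 - 13) - 22 ≡ 24. → (13, 24)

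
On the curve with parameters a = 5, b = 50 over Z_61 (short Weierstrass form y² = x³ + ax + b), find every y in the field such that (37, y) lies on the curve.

21, 40

x³ + 5x + 50 = 50888 ≡ 14 (mod 61).
Square roots of 14 mod 61: 21 and 40 (since 21² = 441 ≡ 14).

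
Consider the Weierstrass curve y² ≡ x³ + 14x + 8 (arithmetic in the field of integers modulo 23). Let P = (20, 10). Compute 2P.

tangent at (20, 10): λ = (3·20² + 14)/(2·10) ≡ 18/20. 20⁻¹ ≡ 15 (mod 23) since 20·15 = 300 ≡ 1, so λ ≡ 18·15 ≡ 17.
  x = λ² - 20 - 20 = 289 - 40 ≡ 19; y = λ·(20 - 19) - 10 ≡ 7. → (19, 7)

(19, 7)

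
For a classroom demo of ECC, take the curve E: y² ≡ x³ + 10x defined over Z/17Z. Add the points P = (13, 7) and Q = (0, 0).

(13, 7) + (0, 0). λ = (0 - 7)/(0 - 13) ≡ 10/4 mod 17. 4⁻¹ ≡ 13 (mod 17), so λ ≡ 11.
  x = λ² - 13 - 0 = 121 - 13 ≡ 6; y = λ·(13 - 6) - 7 ≡ 2. → (6, 2)

(6, 2)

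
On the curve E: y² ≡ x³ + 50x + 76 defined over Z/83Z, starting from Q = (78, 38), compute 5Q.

Double-and-add on 5 = (101)₂. Start with Q = (78, 38) for the leading 1-bit.
double: tangent at (78, 38): λ = (3·78² + 50)/(2·38) ≡ 42/76. 76⁻¹ ≡ 71 (mod 83), so λ ≡ 42·71 ≡ 77.
  x = λ² - 78 - 78 = 5929 - 156 ≡ 46; y = λ·(78 - 46) - 38 ≡ 19. → (46, 19)
double: tangent at (46, 19): λ = (3·46² + 50)/(2·19) ≡ 7/38. 38⁻¹ ≡ 59 (mod 83) since 38·59 = 2242 ≡ 1, so λ ≡ 7·59 ≡ 81.
  x = λ² - 46 - 46 = 6561 - 92 ≡ 78; y = λ·(46 - 78) - 19 ≡ 45. → (78, 45)
add Q: (78, 45) + (78, 38): same x and y₁ ≡ -y₂, so the sum is O.

O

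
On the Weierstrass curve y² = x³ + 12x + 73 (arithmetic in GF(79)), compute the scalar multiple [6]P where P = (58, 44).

(45, 63)

Double-and-add on 6 = (110)₂. Start with P = (58, 44) for the leading 1-bit.
double: tangent at (58, 44): λ = (3·58² + 12)/(2·44) ≡ 71/9. 9⁻¹ ≡ 44 (mod 79) since 9·44 = 396 ≡ 1, so λ ≡ 71·44 ≡ 43.
  x = λ² - 58 - 58 = 1849 - 116 ≡ 74; y = λ·(58 - 74) - 44 ≡ 58. → (74, 58)
add P: (74, 58) + (58, 44). λ = (44 - 58)/(58 - 74) ≡ 65/63 mod 79. 63⁻¹ ≡ 74 (mod 79) since 63·74 = 4662 ≡ 1, so λ ≡ 70.
  x = λ² - 74 - 58 = 4900 - 132 ≡ 28; y = λ·(74 - 28) - 58 ≡ 2. → (28, 2)
double: tangent at (28, 2): λ = (3·28² + 12)/(2·2) ≡ 73/4. 4⁻¹ ≡ 20 (mod 79), so λ ≡ 73·20 ≡ 38.
  x = λ² - 28 - 28 = 1444 - 56 ≡ 45; y = λ·(28 - 45) - 2 ≡ 63. → (45, 63)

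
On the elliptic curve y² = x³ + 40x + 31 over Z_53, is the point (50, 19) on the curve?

yes

y² = 19² ≡ 43; x³ + 40x + 31 = 127031 ≡ 43 (mod 53). 43 = 43.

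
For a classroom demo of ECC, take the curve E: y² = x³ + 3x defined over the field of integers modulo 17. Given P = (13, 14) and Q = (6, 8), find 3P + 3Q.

First 3P:
Repeated addition: build up to 3P.
2P: tangent at (13, 14): λ = (3·13² + 3)/(2·14) ≡ 0/11. 11⁻¹ ≡ 14 (mod 17), so λ ≡ 0·14 ≡ 0.
  x = λ² - 13 - 13 = 0 - 26 ≡ 8; y = λ·(13 - 8) - 14 ≡ 3. → (8, 3)
3P: (8, 3) + (13, 14). λ = (14 - 3)/(13 - 8) ≡ 11/5 mod 17. 5⁻¹ ≡ 7 (mod 17) since 5·7 = 35 ≡ 1, so λ ≡ 9.
  x = λ² - 8 - 13 = 81 - 21 ≡ 9; y = λ·(8 - 9) - 3 ≡ 5. → (9, 5)
3P = (9, 5).
Next 3Q:
Repeated addition: build up to 3Q.
2Q: tangent at (6, 8): λ = (3·6² + 3)/(2·8) ≡ 9/16. 16⁻¹ ≡ 16 (mod 17) since 16·16 = 256 ≡ 1, so λ ≡ 9·16 ≡ 8.
  x = λ² - 6 - 6 = 64 - 12 ≡ 1; y = λ·(6 - 1) - 8 ≡ 15. → (1, 15)
3Q: (1, 15) + (6, 8). λ = (8 - 15)/(6 - 1) ≡ 10/5 mod 17. 5⁻¹ ≡ 7 (mod 17), so λ ≡ 2.
  x = λ² - 1 - 6 = 4 - 7 ≡ 14; y = λ·(1 - 14) - 15 ≡ 10. → (14, 10)
3Q = (14, 10).
Finally 3P + 3Q:
(9, 5) + (14, 10). λ = (10 - 5)/(14 - 9) ≡ 5/5 mod 17. 5⁻¹ ≡ 7 (mod 17), so λ ≡ 1.
  x = λ² - 9 - 14 = 1 - 23 ≡ 12; y = λ·(9 - 12) - 5 ≡ 9. → (12, 9)

(12, 9)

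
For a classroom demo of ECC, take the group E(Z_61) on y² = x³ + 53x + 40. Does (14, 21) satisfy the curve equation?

y² = 21² ≡ 14; x³ + 53x + 40 = 3526 ≡ 49 (mod 61). 14 ≠ 49.

no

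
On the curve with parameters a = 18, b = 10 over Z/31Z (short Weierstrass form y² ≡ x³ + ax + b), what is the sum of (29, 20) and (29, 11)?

The two points share x = 29 and their y-coordinates satisfy 20 + 11 ≡ 0 (mod 31), so they are inverses. Their sum is O.

O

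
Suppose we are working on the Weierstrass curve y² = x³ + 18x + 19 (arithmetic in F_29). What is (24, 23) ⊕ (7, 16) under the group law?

(7, 13)

(24, 23) + (7, 16). λ = (16 - 23)/(7 - 24) ≡ 22/12 mod 29. 12⁻¹ ≡ 17 (mod 29) since 12·17 = 204 ≡ 1, so λ ≡ 26.
  x = λ² - 24 - 7 = 676 - 31 ≡ 7; y = λ·(24 - 7) - 23 ≡ 13. → (7, 13)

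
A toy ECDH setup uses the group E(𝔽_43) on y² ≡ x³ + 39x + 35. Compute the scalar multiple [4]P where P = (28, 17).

(2, 11)

Repeated addition: build up to 4P.
2P: tangent at (28, 17): λ = (3·28² + 39)/(2·17) ≡ 26/34. 34⁻¹ ≡ 19 (mod 43) since 34·19 = 646 ≡ 1, so λ ≡ 26·19 ≡ 21.
  x = λ² - 28 - 28 = 441 - 56 ≡ 41; y = λ·(28 - 41) - 17 ≡ 11. → (41, 11)
3P: (41, 11) + (28, 17). λ = (17 - 11)/(28 - 41) ≡ 6/30 mod 43. 30⁻¹ ≡ 33 (mod 43) since 30·33 = 990 ≡ 1, so λ ≡ 26.
  x = λ² - 41 - 28 = 676 - 69 ≡ 5; y = λ·(41 - 5) - 11 ≡ 22. → (5, 22)
4P: (5, 22) + (28, 17). λ = (17 - 22)/(28 - 5) ≡ 38/23 mod 43. 23⁻¹ ≡ 15 (mod 43) since 23·15 = 345 ≡ 1, so λ ≡ 11.
  x = λ² - 5 - 28 = 121 - 33 ≡ 2; y = λ·(5 - 2) - 22 ≡ 11. → (2, 11)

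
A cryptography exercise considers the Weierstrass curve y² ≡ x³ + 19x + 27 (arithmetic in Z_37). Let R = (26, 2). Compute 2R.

tangent at (26, 2): λ = (3·26² + 19)/(2·2) ≡ 12/4. 4⁻¹ ≡ 28 (mod 37), so λ ≡ 12·28 ≡ 3.
  x = λ² - 26 - 26 = 9 - 52 ≡ 31; y = λ·(26 - 31) - 2 ≡ 20. → (31, 20)

(31, 20)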